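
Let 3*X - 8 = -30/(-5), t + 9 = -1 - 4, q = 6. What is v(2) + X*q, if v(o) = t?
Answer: 14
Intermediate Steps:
t = -14 (t = -9 + (-1 - 4) = -9 - 5 = -14)
v(o) = -14
X = 14/3 (X = 8/3 + (-30/(-5))/3 = 8/3 + (-30*(-⅕))/3 = 8/3 + (⅓)*6 = 8/3 + 2 = 14/3 ≈ 4.6667)
v(2) + X*q = -14 + (14/3)*6 = -14 + 28 = 14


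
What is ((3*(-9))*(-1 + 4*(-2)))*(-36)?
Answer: -8748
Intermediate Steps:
((3*(-9))*(-1 + 4*(-2)))*(-36) = -27*(-1 - 8)*(-36) = -27*(-9)*(-36) = 243*(-36) = -8748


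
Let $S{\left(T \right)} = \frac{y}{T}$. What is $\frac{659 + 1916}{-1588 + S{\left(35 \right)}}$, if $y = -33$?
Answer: $- \frac{90125}{55613} \approx -1.6206$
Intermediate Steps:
$S{\left(T \right)} = - \frac{33}{T}$
$\frac{659 + 1916}{-1588 + S{\left(35 \right)}} = \frac{659 + 1916}{-1588 - \frac{33}{35}} = \frac{2575}{-1588 - \frac{33}{35}} = \frac{2575}{- \frac{55613}{35}} = 2575 \left(- \frac{35}{55613}\right) = - \frac{90125}{55613}$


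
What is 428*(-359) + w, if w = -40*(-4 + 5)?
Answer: -153692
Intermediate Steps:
w = -40 (w = -40*1 = -40)
428*(-359) + w = 428*(-359) - 40 = -153652 - 40 = -153692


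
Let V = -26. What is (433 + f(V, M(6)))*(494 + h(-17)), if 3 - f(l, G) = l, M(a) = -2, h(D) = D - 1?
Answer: 219912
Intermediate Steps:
h(D) = -1 + D
f(l, G) = 3 - l
(433 + f(V, M(6)))*(494 + h(-17)) = (433 + (3 - 1*(-26)))*(494 + (-1 - 17)) = (433 + (3 + 26))*(494 - 18) = (433 + 29)*476 = 462*476 = 219912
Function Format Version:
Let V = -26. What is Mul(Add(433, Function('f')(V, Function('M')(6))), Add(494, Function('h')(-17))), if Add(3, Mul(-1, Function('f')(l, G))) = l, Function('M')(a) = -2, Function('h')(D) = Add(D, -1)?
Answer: 219912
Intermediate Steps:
Function('h')(D) = Add(-1, D)
Function('f')(l, G) = Add(3, Mul(-1, l))
Mul(Add(433, Function('f')(V, Function('M')(6))), Add(494, Function('h')(-17))) = Mul(Add(433, Add(3, Mul(-1, -26))), Add(494, Add(-1, -17))) = Mul(Add(433, Add(3, 26)), Add(494, -18)) = Mul(Add(433, 29), 476) = Mul(462, 476) = 219912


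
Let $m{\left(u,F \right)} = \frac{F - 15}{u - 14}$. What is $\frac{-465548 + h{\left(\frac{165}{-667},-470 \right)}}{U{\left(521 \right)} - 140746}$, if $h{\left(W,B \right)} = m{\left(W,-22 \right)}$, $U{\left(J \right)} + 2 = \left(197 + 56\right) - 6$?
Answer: $\frac{4424077965}{1335181003} \approx 3.3135$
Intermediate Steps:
$U{\left(J \right)} = 245$ ($U{\left(J \right)} = -2 + \left(\left(197 + 56\right) - 6\right) = -2 + \left(253 - 6\right) = -2 + 247 = 245$)
$m{\left(u,F \right)} = \frac{-15 + F}{-14 + u}$
$h{\left(W,B \right)} = - \frac{37}{-14 + W}$ ($h{\left(W,B \right)} = \frac{-15 - 22}{-14 + W} = \frac{1}{-14 + W} \left(-37\right) = - \frac{37}{-14 + W}$)
$\frac{-465548 + h{\left(\frac{165}{-667},-470 \right)}}{U{\left(521 \right)} - 140746} = \frac{-465548 - \frac{37}{-14 + \frac{165}{-667}}}{245 - 140746} = \frac{-465548 - \frac{37}{-14 + 165 \left(- \frac{1}{667}\right)}}{-140501} = \left(-465548 - \frac{37}{-14 - \frac{165}{667}}\right) \left(- \frac{1}{140501}\right) = \left(-465548 - \frac{37}{- \frac{9503}{667}}\right) \left(- \frac{1}{140501}\right) = \left(-465548 - - \frac{24679}{9503}\right) \left(- \frac{1}{140501}\right) = \left(-465548 + \frac{24679}{9503}\right) \left(- \frac{1}{140501}\right) = \left(- \frac{4424077965}{9503}\right) \left(- \frac{1}{140501}\right) = \frac{4424077965}{1335181003}$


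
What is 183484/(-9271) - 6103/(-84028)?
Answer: -15361212639/779023588 ≈ -19.719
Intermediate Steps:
183484/(-9271) - 6103/(-84028) = 183484*(-1/9271) - 6103*(-1/84028) = -183484/9271 + 6103/84028 = -15361212639/779023588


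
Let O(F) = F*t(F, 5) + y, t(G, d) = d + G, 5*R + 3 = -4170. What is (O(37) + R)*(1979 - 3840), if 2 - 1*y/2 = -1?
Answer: -6749847/5 ≈ -1.3500e+6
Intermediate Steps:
R = -4173/5 (R = -⅗ + (⅕)*(-4170) = -⅗ - 834 = -4173/5 ≈ -834.60)
y = 6 (y = 4 - 2*(-1) = 4 + 2 = 6)
t(G, d) = G + d
O(F) = 6 + F*(5 + F) (O(F) = F*(F + 5) + 6 = F*(5 + F) + 6 = 6 + F*(5 + F))
(O(37) + R)*(1979 - 3840) = ((6 + 37*(5 + 37)) - 4173/5)*(1979 - 3840) = ((6 + 37*42) - 4173/5)*(-1861) = ((6 + 1554) - 4173/5)*(-1861) = (1560 - 4173/5)*(-1861) = (3627/5)*(-1861) = -6749847/5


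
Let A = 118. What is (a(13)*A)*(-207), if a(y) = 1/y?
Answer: -24426/13 ≈ -1878.9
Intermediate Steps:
(a(13)*A)*(-207) = (118/13)*(-207) = -24426/13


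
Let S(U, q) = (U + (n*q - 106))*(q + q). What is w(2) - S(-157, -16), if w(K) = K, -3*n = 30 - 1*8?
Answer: -13978/3 ≈ -4659.3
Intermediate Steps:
n = -22/3 (n = -(30 - 1*8)/3 = -(30 - 8)/3 = -1/3*22 = -22/3 ≈ -7.3333)
S(U, q) = 2*q*(-106 + U - 22*q/3) (S(U, q) = (U + (-22*q/3 - 106))*(q + q) = (U + (-106 - 22*q/3))*(2*q) = (-106 + U - 22*q/3)*(2*q) = 2*q*(-106 + U - 22*q/3))
w(2) - S(-157, -16) = 2 - 2*(-16)*(-318 - 22*(-16) + 3*(-157))/3 = 2 - 2*(-16)*(-318 + 352 - 471)/3 = 2 - 2*(-16)*(-437)/3 = 2 - 1*13984/3 = 2 - 13984/3 = -13978/3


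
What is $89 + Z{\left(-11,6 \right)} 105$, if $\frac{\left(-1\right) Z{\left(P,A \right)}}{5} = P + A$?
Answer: $2714$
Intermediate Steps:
$Z{\left(P,A \right)} = - 5 A - 5 P$ ($Z{\left(P,A \right)} = - 5 \left(P + A\right) = - 5 \left(A + P\right) = - 5 A - 5 P$)
$89 + Z{\left(-11,6 \right)} 105 = 89 + \left(\left(-5\right) 6 - -55\right) 105 = 89 + \left(-30 + 55\right) 105 = 89 + 25 \cdot 105 = 89 + 2625 = 2714$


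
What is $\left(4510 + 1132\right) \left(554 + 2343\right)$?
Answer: $16344874$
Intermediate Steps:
$\left(4510 + 1132\right) \left(554 + 2343\right) = 5642 \cdot 2897 = 16344874$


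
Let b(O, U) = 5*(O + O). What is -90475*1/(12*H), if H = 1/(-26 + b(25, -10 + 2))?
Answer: -5066600/3 ≈ -1.6889e+6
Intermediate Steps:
b(O, U) = 10*O (b(O, U) = 5*(2*O) = 10*O)
H = 1/224 (H = 1/(-26 + 10*25) = 1/(-26 + 250) = 1/224 ≈ 0.0044643)
-90475*1/(12*H) = -90475/((1/224)*12) = -90475/3/56 = -90475*56/3 = -5066600/3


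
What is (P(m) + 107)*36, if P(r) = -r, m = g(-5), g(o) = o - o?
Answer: 3852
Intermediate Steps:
g(o) = 0
m = 0
(P(m) + 107)*36 = (-1*0 + 107)*36 = (0 + 107)*36 = 107*36 = 3852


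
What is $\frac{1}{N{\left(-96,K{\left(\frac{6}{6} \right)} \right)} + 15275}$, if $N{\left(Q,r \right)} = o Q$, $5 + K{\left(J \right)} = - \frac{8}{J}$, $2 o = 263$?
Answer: $\frac{1}{2651} \approx 0.00037722$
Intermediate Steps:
$o = \frac{263}{2}$ ($o = \frac{1}{2} \cdot 263 = \frac{263}{2} \approx 131.5$)
$K{\left(J \right)} = -5 - \frac{8}{J}$
$N{\left(Q,r \right)} = \frac{263 Q}{2}$
$\frac{1}{N{\left(-96,K{\left(\frac{6}{6} \right)} \right)} + 15275} = \frac{1}{\frac{263}{2} \left(-96\right) + 15275} = \frac{1}{-12624 + 15275} = \frac{1}{2651}$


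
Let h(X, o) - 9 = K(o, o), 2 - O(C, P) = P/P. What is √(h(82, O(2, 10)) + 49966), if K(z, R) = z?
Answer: 2*√12494 ≈ 223.55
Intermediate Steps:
O(C, P) = 1 (O(C, P) = 2 - P/P = 2 - 1*1 = 2 - 1 = 1)
h(X, o) = 9 + o
√(h(82, O(2, 10)) + 49966) = √((9 + 1) + 49966) = √(10 + 49966) = √49976 = 2*√12494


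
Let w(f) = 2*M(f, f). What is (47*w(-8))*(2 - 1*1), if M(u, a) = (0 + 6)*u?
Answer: -4512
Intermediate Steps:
M(u, a) = 6*u
w(f) = 12*f (w(f) = 2*(6*f) = 12*f)
(47*w(-8))*(2 - 1*1) = (47*(12*(-8)))*(2 - 1*1) = (47*(-96))*(2 - 1) = -4512*1 = -4512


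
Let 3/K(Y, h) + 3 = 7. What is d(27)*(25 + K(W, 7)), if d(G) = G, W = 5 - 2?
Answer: 2781/4 ≈ 695.25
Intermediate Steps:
W = 3
K(Y, h) = 3/4 (K(Y, h) = 3/(-3 + 7) = 3/4)
d(27)*(25 + K(W, 7)) = 27*(25 + 3/4) = 27*(103/4) = 2781/4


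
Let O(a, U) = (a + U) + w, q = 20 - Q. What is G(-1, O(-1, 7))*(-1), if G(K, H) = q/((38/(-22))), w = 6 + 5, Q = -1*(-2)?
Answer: 198/19 ≈ 10.421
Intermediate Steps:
Q = 2
w = 11
q = 18 (q = 20 - 1*2 = 20 - 2 = 18)
O(a, U) = 11 + U + a (O(a, U) = (a + U) + 11 = (U + a) + 11 = 11 + U + a)
G(K, H) = -198/19 (G(K, H) = 18/((38/(-22))) = 18/((38*(-1/22))) = 18/(-19/11) = 18*(-11/19) = -198/19)
G(-1, O(-1, 7))*(-1) = -198/19*(-1) = 198/19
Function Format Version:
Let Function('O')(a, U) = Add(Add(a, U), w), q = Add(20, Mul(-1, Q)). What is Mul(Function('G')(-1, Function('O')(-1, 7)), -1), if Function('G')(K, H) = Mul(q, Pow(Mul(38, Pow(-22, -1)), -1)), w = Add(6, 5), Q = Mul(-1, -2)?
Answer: Rational(198, 19) ≈ 10.421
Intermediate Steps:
Q = 2
w = 11
q = 18 (q = Add(20, Mul(-1, 2)) = Add(20, -2) = 18)
Function('O')(a, U) = Add(11, U, a) (Function('O')(a, U) = Add(Add(a, U), 11) = Add(Add(U, a), 11) = Add(11, U, a))
Function('G')(K, H) = Rational(-198, 19) (Function('G')(K, H) = Mul(18, Pow(Mul(38, Pow(-22, -1)), -1)) = Mul(18, Pow(Mul(38, Rational(-1, 22)), -1)) = Mul(18, Pow(Rational(-19, 11), -1)) = Mul(18, Rational(-11, 19)) = Rational(-198, 19))
Mul(Function('G')(-1, Function('O')(-1, 7)), -1) = Mul(Rational(-198, 19), -1) = Rational(198, 19)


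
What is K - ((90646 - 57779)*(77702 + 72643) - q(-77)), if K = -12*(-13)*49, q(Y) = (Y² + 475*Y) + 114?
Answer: -4941412003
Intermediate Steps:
q(Y) = 114 + Y² + 475*Y
K = 7644 (K = 156*49 = 7644)
K - ((90646 - 57779)*(77702 + 72643) - q(-77)) = 7644 - ((90646 - 57779)*(77702 + 72643) - (114 + (-77)² + 475*(-77))) = 7644 - (32867*150345 - (114 + 5929 - 36575)) = 7644 - (4941389115 - 1*(-30532)) = 7644 - (4941389115 + 30532) = 7644 - 1*4941419647 = 7644 - 4941419647 = -4941412003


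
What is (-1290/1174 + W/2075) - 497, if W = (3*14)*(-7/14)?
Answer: -606709127/1218025 ≈ -498.11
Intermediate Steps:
W = -21 (W = 42*(-7*1/14) = 42*(-1/2) = -21)
(-1290/1174 + W/2075) - 497 = (-1290/1174 - 21/2075) - 497 = (-1290*1/1174 - 21*1/2075) - 497 = (-645/587 - 21/2075) - 497 = -1350702/1218025 - 497 = -606709127/1218025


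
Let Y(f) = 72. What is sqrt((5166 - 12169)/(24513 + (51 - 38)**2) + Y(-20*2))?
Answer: sqrt(43689632882)/24682 ≈ 8.4686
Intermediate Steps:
sqrt((5166 - 12169)/(24513 + (51 - 38)**2) + Y(-20*2)) = sqrt((5166 - 12169)/(24513 + (51 - 38)**2) + 72) = sqrt(-7003/(24513 + 13**2) + 72) = sqrt(-7003/(24513 + 169) + 72) = sqrt(-7003/24682 + 72) = sqrt(1770101/24682) = sqrt(43689632882)/24682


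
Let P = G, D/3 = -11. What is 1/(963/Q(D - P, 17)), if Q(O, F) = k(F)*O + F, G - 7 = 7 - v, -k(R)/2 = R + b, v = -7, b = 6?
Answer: 2501/963 ≈ 2.5971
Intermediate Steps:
D = -33 (D = 3*(-11) = -33)
k(R) = -12 - 2*R (k(R) = -2*(R + 6) = -2*(6 + R) = -12 - 2*R)
G = 21 (G = 7 + (7 - 1*(-7)) = 7 + (7 + 7) = 7 + 14 = 21)
P = 21
Q(O, F) = F + O*(-12 - 2*F) (Q(O, F) = (-12 - 2*F)*O + F = O*(-12 - 2*F) + F = F + O*(-12 - 2*F))
1/(963/Q(D - P, 17)) = 1/(963/(17 - 2*(-33 - 1*21)*(6 + 17))) = 1/(963/(17 - 2*(-33 - 21)*23)) = 1/(963/(17 - 2*(-54)*23)) = 1/(963/(17 + 2484)) = 1/(963/2501) = 2501/963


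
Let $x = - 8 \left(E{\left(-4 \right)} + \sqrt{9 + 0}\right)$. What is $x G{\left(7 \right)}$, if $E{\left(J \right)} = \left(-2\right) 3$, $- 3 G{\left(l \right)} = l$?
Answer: $-56$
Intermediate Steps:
$G{\left(l \right)} = - \frac{l}{3}$
$E{\left(J \right)} = -6$
$x = 24$ ($x = - 8 \left(-6 + \sqrt{9 + 0}\right) = - 8 \left(-6 + \sqrt{9}\right) = - 8 \left(-6 + 3\right) = \left(-8\right) \left(-3\right) = 24$)
$x G{\left(7 \right)} = 24 \left(\left(- \frac{1}{3}\right) 7\right) = 24 \left(- \frac{7}{3}\right) = -56$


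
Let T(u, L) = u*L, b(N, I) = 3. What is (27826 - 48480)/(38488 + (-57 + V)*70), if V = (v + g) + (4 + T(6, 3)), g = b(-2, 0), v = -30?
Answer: -10327/17074 ≈ -0.60484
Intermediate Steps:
g = 3
T(u, L) = L*u
V = -5 (V = (-30 + 3) + (4 + 3*6) = -27 + (4 + 18) = -27 + 22 = -5)
(27826 - 48480)/(38488 + (-57 + V)*70) = (27826 - 48480)/(38488 + (-57 - 5)*70) = -20654/(38488 - 62*70) = -20654/(38488 - 4340) = -20654/34148 = -20654*1/34148 = -10327/17074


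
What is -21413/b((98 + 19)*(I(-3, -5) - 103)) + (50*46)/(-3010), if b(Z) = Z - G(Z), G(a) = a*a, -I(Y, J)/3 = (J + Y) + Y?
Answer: -2203277341/2884624470 ≈ -0.76380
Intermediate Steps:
I(Y, J) = -6*Y - 3*J (I(Y, J) = -3*((J + Y) + Y) = -3*(J + 2*Y) = -6*Y - 3*J)
G(a) = a**2
b(Z) = Z - Z**2
-21413/b((98 + 19)*(I(-3, -5) - 103)) + (50*46)/(-3010) = -21413*1/((1 - (98 + 19)*((-6*(-3) - 3*(-5)) - 103))*(98 + 19)*((-6*(-3) - 3*(-5)) - 103)) + (50*46)/(-3010) = -21413*1/(117*(1 - 117*((18 + 15) - 103))*((18 + 15) - 103)) + 2300*(-1/3010) = -21413*1/(117*(1 - 117*(33 - 103))*(33 - 103)) - 230/301 = -21413*(-1/(8190*(1 - 117*(-70)))) - 230/301 = -21413*(-1/(8190*(1 - 1*(-8190)))) - 230/301 = -21413*(-1/(8190*(1 + 8190))) - 230/301 = -21413/((-8190*8191)) - 230/301 = -21413/(-67084290) - 230/301 = -21413*(-1/67084290) - 230/301 = 3059/9583470 - 230/301 = -2203277341/2884624470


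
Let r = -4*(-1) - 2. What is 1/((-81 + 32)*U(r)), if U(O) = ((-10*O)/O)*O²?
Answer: 1/1960 ≈ 0.00051020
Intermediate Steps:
r = 2 (r = 4 - 2 = 2)
U(O) = -10*O²
1/((-81 + 32)*U(r)) = 1/((-81 + 32)*(-10*2²)) = 1/(-(-490)*4) = 1/(-49*(-40)) = 1/1960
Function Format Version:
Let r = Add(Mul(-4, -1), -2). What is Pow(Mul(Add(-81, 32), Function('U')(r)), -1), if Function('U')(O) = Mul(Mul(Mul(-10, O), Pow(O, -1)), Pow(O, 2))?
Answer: Rational(1, 1960) ≈ 0.00051020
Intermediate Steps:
r = 2 (r = Add(4, -2) = 2)
Function('U')(O) = Mul(-10, Pow(O, 2))
Pow(Mul(Add(-81, 32), Function('U')(r)), -1) = Pow(Mul(Add(-81, 32), Mul(-10, Pow(2, 2))), -1) = Pow(Mul(-49, Mul(-10, 4)), -1) = Pow(Mul(-49, -40), -1) = Pow(1960, -1) = Rational(1, 1960)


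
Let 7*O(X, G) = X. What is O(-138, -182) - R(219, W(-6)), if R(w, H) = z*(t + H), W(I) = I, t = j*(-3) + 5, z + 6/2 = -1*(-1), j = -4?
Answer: 16/7 ≈ 2.2857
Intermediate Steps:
z = -2 (z = -3 - 1*(-1) = -3 + 1 = -2)
t = 17 (t = -4*(-3) + 5 = 12 + 5 = 17)
O(X, G) = X/7
R(w, H) = -34 - 2*H (R(w, H) = -2*(17 + H) = -34 - 2*H)
O(-138, -182) - R(219, W(-6)) = (⅐)*(-138) - (-34 - 2*(-6)) = -138/7 - (-34 + 12) = -138/7 - 1*(-22) = -138/7 + 22 = 16/7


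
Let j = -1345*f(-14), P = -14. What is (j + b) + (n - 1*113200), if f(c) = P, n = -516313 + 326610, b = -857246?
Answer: -1141319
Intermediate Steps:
n = -189703
f(c) = -14
j = 18830 (j = -1345*(-14) = 18830)
(j + b) + (n - 1*113200) = (18830 - 857246) + (-189703 - 1*113200) = -838416 + (-189703 - 113200) = -838416 - 302903 = -1141319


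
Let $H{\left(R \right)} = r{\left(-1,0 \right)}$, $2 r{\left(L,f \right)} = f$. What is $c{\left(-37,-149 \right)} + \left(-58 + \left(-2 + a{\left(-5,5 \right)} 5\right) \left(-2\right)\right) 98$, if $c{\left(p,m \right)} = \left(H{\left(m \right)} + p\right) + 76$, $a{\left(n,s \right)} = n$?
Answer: $-353$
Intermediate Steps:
$r{\left(L,f \right)} = \frac{f}{2}$
$H{\left(R \right)} = 0$ ($H{\left(R \right)} = \frac{1}{2} \cdot 0 = 0$)
$c{\left(p,m \right)} = 76 + p$ ($c{\left(p,m \right)} = \left(0 + p\right) + 76 = p + 76 = 76 + p$)
$c{\left(-37,-149 \right)} + \left(-58 + \left(-2 + a{\left(-5,5 \right)} 5\right) \left(-2\right)\right) 98 = \left(76 - 37\right) + \left(-58 + \left(-2 - 25\right) \left(-2\right)\right) 98 = 39 + \left(-58 + \left(-2 - 25\right) \left(-2\right)\right) 98 = 39 + \left(-58 - -54\right) 98 = 39 + \left(-58 + 54\right) 98 = 39 - 392 = -353$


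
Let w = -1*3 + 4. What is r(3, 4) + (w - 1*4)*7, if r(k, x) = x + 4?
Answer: -13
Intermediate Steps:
r(k, x) = 4 + x
w = 1 (w = -3 + 4 = 1)
r(3, 4) + (w - 1*4)*7 = (4 + 4) + (1 - 1*4)*7 = 8 + (1 - 4)*7 = 8 - 3*7 = 8 - 21 = -13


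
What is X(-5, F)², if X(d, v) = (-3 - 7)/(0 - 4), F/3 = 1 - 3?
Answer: 25/4 ≈ 6.2500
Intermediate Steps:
F = -6 (F = 3*(1 - 3) = 3*(-2) = -6)
X(d, v) = 5/2 (X(d, v) = -10/(-4) = -10*(-¼) = 5/2)
X(-5, F)² = (5/2)² = 25/4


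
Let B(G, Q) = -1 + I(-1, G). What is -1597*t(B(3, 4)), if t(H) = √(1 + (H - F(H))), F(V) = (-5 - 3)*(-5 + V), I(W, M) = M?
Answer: -1597*I*√21 ≈ -7318.4*I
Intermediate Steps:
F(V) = 40 - 8*V (F(V) = -8*(-5 + V) = 40 - 8*V)
B(G, Q) = -1 + G
t(H) = √(-39 + 9*H) (t(H) = √(1 + (H - (40 - 8*H))) = √(1 + (H + (-40 + 8*H))) = √(1 + (-40 + 9*H)) = √(-39 + 9*H))
-1597*t(B(3, 4)) = -1597*√(-39 + 9*(-1 + 3)) = -1597*√(-39 + 9*2) = -1597*√(-39 + 18) = -1597*I*√21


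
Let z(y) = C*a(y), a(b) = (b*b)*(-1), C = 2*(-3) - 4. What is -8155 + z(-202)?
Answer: 399885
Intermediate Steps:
C = -10 (C = -6 - 4 = -10)
a(b) = -b**2 (a(b) = b**2*(-1) = -b**2)
z(y) = 10*y**2 (z(y) = -(-10)*y**2 = 10*y**2)
-8155 + z(-202) = -8155 + 10*(-202)**2 = -8155 + 10*40804 = -8155 + 408040 = 399885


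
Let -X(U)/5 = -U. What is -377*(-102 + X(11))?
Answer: 17719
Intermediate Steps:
X(U) = 5*U (X(U) = -(-5)*U = 5*U)
-377*(-102 + X(11)) = -377*(-102 + 5*11) = -377*(-102 + 55) = -377*(-47) = 17719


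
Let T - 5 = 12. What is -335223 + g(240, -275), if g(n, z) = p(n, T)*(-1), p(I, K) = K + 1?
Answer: -335241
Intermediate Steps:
T = 17 (T = 5 + 12 = 17)
p(I, K) = 1 + K
g(n, z) = -18 (g(n, z) = (1 + 17)*(-1) = 18*(-1) = -18)
-335223 + g(240, -275) = -335223 - 18 = -335241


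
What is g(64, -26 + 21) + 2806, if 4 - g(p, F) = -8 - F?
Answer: 2813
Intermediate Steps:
g(p, F) = 12 + F (g(p, F) = 4 - (-8 - F) = 4 + (8 + F) = 12 + F)
g(64, -26 + 21) + 2806 = (12 + (-26 + 21)) + 2806 = (12 - 5) + 2806 = 7 + 2806 = 2813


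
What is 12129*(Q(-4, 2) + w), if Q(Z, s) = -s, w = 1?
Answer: -12129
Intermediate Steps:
12129*(Q(-4, 2) + w) = 12129*(-1*2 + 1) = 12129*(-2 + 1) = 12129*(-1) = -12129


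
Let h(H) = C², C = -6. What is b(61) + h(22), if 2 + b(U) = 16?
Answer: 50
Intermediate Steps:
h(H) = 36 (h(H) = (-6)² = 36)
b(U) = 14 (b(U) = -2 + 16 = 14)
b(61) + h(22) = 14 + 36 = 50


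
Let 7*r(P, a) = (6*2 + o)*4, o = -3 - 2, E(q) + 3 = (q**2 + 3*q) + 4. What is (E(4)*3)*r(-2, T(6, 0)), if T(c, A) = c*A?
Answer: 348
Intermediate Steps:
E(q) = 1 + q**2 + 3*q (E(q) = -3 + ((q**2 + 3*q) + 4) = -3 + (4 + q**2 + 3*q) = 1 + q**2 + 3*q)
o = -5
T(c, A) = A*c
r(P, a) = 4 (r(P, a) = ((6*2 - 5)*4)/7 = ((12 - 5)*4)/7 = (7*4)/7 = (1/7)*28 = 4)
(E(4)*3)*r(-2, T(6, 0)) = ((1 + 4**2 + 3*4)*3)*4 = ((1 + 16 + 12)*3)*4 = (29*3)*4 = 87*4 = 348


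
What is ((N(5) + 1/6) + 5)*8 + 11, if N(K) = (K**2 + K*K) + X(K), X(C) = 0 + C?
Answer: 1477/3 ≈ 492.33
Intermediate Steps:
X(C) = C
N(K) = K + 2*K**2 (N(K) = (K**2 + K*K) + K = (K**2 + K**2) + K = 2*K**2 + K = K + 2*K**2)
((N(5) + 1/6) + 5)*8 + 11 = ((5*(1 + 2*5) + 1/6) + 5)*8 + 11 = ((5*(1 + 10) + 1/6) + 5)*8 + 11 = ((5*11 + 1/6) + 5)*8 + 11 = ((55 + 1/6) + 5)*8 + 11 = (331/6 + 5)*8 + 11 = (361/6)*8 + 11 = 1444/3 + 11 = 1477/3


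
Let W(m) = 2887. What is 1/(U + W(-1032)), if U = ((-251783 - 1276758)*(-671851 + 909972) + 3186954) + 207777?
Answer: -1/363974313843 ≈ -2.7474e-12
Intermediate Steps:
U = -363974316730 (U = (-1528541*238121 + 3186954) + 207777 = (-363977711461 + 3186954) + 207777 = -363974524507 + 207777 = -363974316730)
1/(U + W(-1032)) = 1/(-363974316730 + 2887) = 1/(-363974313843) = -1/363974313843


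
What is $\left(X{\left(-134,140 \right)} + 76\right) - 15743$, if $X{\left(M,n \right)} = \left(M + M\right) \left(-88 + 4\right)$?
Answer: $6845$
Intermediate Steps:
$X{\left(M,n \right)} = - 168 M$ ($X{\left(M,n \right)} = 2 M \left(-84\right) = - 168 M$)
$\left(X{\left(-134,140 \right)} + 76\right) - 15743 = \left(\left(-168\right) \left(-134\right) + 76\right) - 15743 = \left(22512 + 76\right) - 15743 = 22588 - 15743 = 6845$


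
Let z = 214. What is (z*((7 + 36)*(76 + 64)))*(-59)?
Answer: -76008520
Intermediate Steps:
(z*((7 + 36)*(76 + 64)))*(-59) = (214*((7 + 36)*(76 + 64)))*(-59) = (214*(43*140))*(-59) = (214*6020)*(-59) = 1288280*(-59) = -76008520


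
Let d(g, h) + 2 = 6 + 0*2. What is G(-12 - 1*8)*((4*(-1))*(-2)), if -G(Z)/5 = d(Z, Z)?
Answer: -160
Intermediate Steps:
d(g, h) = 4 (d(g, h) = -2 + (6 + 0*2) = -2 + (6 + 0) = -2 + 6 = 4)
G(Z) = -20 (G(Z) = -5*4 = -20)
G(-12 - 1*8)*((4*(-1))*(-2)) = -20*4*(-1)*(-2) = -(-80)*(-2) = -20*8 = -160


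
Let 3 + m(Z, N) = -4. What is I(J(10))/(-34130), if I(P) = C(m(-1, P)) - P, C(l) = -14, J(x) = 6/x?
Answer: 73/170650 ≈ 0.00042778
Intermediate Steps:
m(Z, N) = -7 (m(Z, N) = -3 - 4 = -7)
I(P) = -14 - P
I(J(10))/(-34130) = (-14 - 6/10)/(-34130) = (-14 - 6/10)*(-1/34130) = (-14 - 1*3/5)*(-1/34130) = (-14 - 3/5)*(-1/34130) = -73/5*(-1/34130) = 73/170650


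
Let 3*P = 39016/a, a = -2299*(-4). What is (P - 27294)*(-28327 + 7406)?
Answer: 3938105523844/6897 ≈ 5.7099e+8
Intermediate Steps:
a = 9196
P = 9754/6897 (P = (39016/9196)/3 = (39016*(1/9196))/3 = (1/3)*(9754/2299) = 9754/6897 ≈ 1.4142)
(P - 27294)*(-28327 + 7406) = (9754/6897 - 27294)*(-28327 + 7406) = -188236964/6897*(-20921) = 3938105523844/6897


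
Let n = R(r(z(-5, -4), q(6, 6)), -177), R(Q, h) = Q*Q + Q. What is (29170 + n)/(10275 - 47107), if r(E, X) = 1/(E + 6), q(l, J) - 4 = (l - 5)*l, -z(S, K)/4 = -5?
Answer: -19718947/24898432 ≈ -0.79198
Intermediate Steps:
z(S, K) = 20 (z(S, K) = -4*(-5) = 20)
q(l, J) = 4 + l*(-5 + l) (q(l, J) = 4 + (l - 5)*l = 4 + (-5 + l)*l = 4 + l*(-5 + l))
r(E, X) = 1/(6 + E)
R(Q, h) = Q + Q**2 (R(Q, h) = Q**2 + Q = Q + Q**2)
n = 27/676 (n = (1 + 1/(6 + 20))/(6 + 20) = (1 + 1/26)/26 = (1/26)*(27/26) = 27/676 ≈ 0.039941)
(29170 + n)/(10275 - 47107) = (29170 + 27/676)/(10275 - 47107) = (19718947/676)/(-36832) = (19718947/676)*(-1/36832) = -19718947/24898432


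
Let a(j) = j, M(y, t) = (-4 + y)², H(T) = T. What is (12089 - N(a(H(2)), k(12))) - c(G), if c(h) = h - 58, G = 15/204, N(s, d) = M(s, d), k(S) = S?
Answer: 825719/68 ≈ 12143.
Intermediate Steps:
N(s, d) = (-4 + s)²
G = 5/68 (G = 15*(1/204) = 5/68 ≈ 0.073529)
c(h) = -58 + h
(12089 - N(a(H(2)), k(12))) - c(G) = (12089 - (-4 + 2)²) - (-58 + 5/68) = (12089 - 1*(-2)²) - 1*(-3939/68) = (12089 - 1*4) + 3939/68 = (12089 - 4) + 3939/68 = 12085 + 3939/68 = 825719/68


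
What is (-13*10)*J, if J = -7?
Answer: 910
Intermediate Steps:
(-13*10)*J = -13*10*(-7) = -130*(-7) = 910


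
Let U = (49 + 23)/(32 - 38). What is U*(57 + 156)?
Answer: -2556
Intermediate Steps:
U = -12 (U = 72/(-6) = 72*(-1/6) = -12)
U*(57 + 156) = -12*(57 + 156) = -12*213 = -2556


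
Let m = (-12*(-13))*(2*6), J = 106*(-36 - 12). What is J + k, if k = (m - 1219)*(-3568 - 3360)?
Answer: -4529072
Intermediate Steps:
J = -5088 (J = 106*(-48) = -5088)
m = 1872 (m = 156*12 = 1872)
k = -4523984 (k = (1872 - 1219)*(-3568 - 3360) = 653*(-6928) = -4523984)
J + k = -5088 - 4523984 = -4529072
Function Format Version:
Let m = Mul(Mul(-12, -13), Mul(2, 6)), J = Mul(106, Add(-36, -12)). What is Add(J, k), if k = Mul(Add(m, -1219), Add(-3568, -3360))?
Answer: -4529072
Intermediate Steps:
J = -5088 (J = Mul(106, -48) = -5088)
m = 1872 (m = Mul(156, 12) = 1872)
k = -4523984 (k = Mul(Add(1872, -1219), Add(-3568, -3360)) = Mul(653, -6928) = -4523984)
Add(J, k) = Add(-5088, -4523984) = -4529072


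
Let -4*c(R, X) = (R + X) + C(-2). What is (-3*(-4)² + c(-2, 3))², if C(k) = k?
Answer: 36481/16 ≈ 2280.1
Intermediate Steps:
c(R, X) = ½ - R/4 - X/4 (c(R, X) = -((R + X) - 2)/4 = -(-2 + R + X)/4 = ½ - R/4 - X/4)
(-3*(-4)² + c(-2, 3))² = (-3*(-4)² + (½ - ¼*(-2) - ¼*3))² = (-3*16 + (½ + ½ - ¾))² = (-48 + ¼)² = (-191/4)² = 36481/16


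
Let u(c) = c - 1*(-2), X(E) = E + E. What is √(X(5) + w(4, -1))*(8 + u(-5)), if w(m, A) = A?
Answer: 15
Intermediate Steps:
X(E) = 2*E
u(c) = 2 + c (u(c) = c + 2 = 2 + c)
√(X(5) + w(4, -1))*(8 + u(-5)) = √(2*5 - 1)*(8 + (2 - 5)) = √(10 - 1)*(8 - 3) = √9*5 = 3*5 = 15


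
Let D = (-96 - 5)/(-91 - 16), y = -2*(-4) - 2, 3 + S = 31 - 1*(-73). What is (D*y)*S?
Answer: 61206/107 ≈ 572.02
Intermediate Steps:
S = 101 (S = -3 + (31 - 1*(-73)) = -3 + (31 + 73) = -3 + 104 = 101)
y = 6 (y = 8 - 2 = 6)
D = 101/107 (D = -101/(-107) = -101*(-1/107) = 101/107 ≈ 0.94392)
(D*y)*S = ((101/107)*6)*101 = (606/107)*101 = 61206/107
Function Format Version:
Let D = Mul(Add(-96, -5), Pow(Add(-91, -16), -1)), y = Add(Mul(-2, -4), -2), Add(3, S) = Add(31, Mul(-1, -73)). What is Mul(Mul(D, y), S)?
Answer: Rational(61206, 107) ≈ 572.02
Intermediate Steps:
S = 101 (S = Add(-3, Add(31, Mul(-1, -73))) = Add(-3, Add(31, 73)) = Add(-3, 104) = 101)
y = 6 (y = Add(8, -2) = 6)
D = Rational(101, 107) (D = Mul(-101, Pow(-107, -1)) = Mul(-101, Rational(-1, 107)) = Rational(101, 107) ≈ 0.94392)
Mul(Mul(D, y), S) = Mul(Mul(Rational(101, 107), 6), 101) = Mul(Rational(606, 107), 101) = Rational(61206, 107)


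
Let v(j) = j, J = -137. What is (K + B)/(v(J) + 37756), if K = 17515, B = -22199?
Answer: -4684/37619 ≈ -0.12451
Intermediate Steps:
(K + B)/(v(J) + 37756) = (17515 - 22199)/(-137 + 37756) = -4684/37619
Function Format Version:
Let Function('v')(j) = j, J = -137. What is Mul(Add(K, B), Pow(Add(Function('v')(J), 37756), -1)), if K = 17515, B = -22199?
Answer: Rational(-4684, 37619) ≈ -0.12451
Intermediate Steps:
Mul(Add(K, B), Pow(Add(Function('v')(J), 37756), -1)) = Mul(Add(17515, -22199), Pow(Add(-137, 37756), -1)) = Mul(-4684, Pow(37619, -1)) = Mul(-4684, Rational(1, 37619)) = Rational(-4684, 37619)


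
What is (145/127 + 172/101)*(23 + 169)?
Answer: 7005888/12827 ≈ 546.18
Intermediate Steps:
(145/127 + 172/101)*(23 + 169) = (145*(1/127) + 172*(1/101))*192 = (145/127 + 172/101)*192 = (36489/12827)*192 = 7005888/12827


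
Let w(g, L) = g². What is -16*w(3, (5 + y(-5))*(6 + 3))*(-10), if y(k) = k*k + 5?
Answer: 1440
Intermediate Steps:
y(k) = 5 + k² (y(k) = k² + 5 = 5 + k²)
-16*w(3, (5 + y(-5))*(6 + 3))*(-10) = -16*3²*(-10) = -16*9*(-10) = -144*(-10) = 1440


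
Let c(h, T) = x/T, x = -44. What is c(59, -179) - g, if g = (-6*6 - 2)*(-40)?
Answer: -272036/179 ≈ -1519.8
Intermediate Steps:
g = 1520 (g = (-36 - 2)*(-40) = -38*(-40) = 1520)
c(h, T) = -44/T
c(59, -179) - g = -44/(-179) - 1*1520 = -44*(-1/179) - 1520 = 44/179 - 1520 = -272036/179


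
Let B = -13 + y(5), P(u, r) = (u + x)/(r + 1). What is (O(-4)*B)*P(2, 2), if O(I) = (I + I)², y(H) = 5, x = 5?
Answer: -3584/3 ≈ -1194.7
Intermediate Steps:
P(u, r) = (5 + u)/(1 + r) (P(u, r) = (u + 5)/(r + 1) = (5 + u)/(1 + r))
B = -8 (B = -13 + 5 = -8)
O(I) = 4*I² (O(I) = (2*I)² = 4*I²)
(O(-4)*B)*P(2, 2) = ((4*(-4)²)*(-8))*((5 + 2)/(1 + 2)) = ((4*16)*(-8))*(7/3) = (64*(-8))*((⅓)*7) = -512*7/3 = -3584/3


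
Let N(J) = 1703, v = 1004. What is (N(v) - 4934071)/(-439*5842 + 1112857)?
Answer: 4932368/1451781 ≈ 3.3975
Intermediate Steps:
(N(v) - 4934071)/(-439*5842 + 1112857) = (1703 - 4934071)/(-439*5842 + 1112857) = -4932368/(-2564638 + 1112857) = -4932368/(-1451781) = -4932368*(-1/1451781) = 4932368/1451781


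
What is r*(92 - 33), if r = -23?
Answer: -1357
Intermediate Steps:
r*(92 - 33) = -23*(92 - 33) = -23*59 = -1357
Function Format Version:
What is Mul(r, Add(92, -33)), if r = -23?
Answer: -1357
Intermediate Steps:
Mul(r, Add(92, -33)) = Mul(-23, Add(92, -33)) = Mul(-23, 59) = -1357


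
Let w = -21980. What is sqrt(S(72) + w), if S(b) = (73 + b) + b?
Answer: I*sqrt(21763) ≈ 147.52*I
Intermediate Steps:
S(b) = 73 + 2*b
sqrt(S(72) + w) = sqrt((73 + 2*72) - 21980) = sqrt((73 + 144) - 21980) = sqrt(217 - 21980) = sqrt(-21763) = I*sqrt(21763)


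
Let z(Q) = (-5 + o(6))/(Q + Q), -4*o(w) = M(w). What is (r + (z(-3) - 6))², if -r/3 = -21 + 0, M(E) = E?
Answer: 485809/144 ≈ 3373.7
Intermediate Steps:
o(w) = -w/4
z(Q) = -13/(4*Q) (z(Q) = (-5 - ¼*6)/(Q + Q) = (-5 - 3/2)/((2*Q)) = -13/(4*Q))
r = 63 (r = -3*(-21 + 0) = -3*(-21) = 63)
(r + (z(-3) - 6))² = (63 + (-13/4/(-3) - 6))² = (63 + (-13/4*(-⅓) - 6))² = (63 + (13/12 - 6))² = (63 - 59/12)² = (697/12)² = 485809/144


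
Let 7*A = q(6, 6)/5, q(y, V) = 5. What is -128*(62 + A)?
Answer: -55680/7 ≈ -7954.3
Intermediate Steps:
A = 1/7 (A = (5/5)/7 = (5*(1/5))/7 = (1/7)*1 = 1/7 ≈ 0.14286)
-128*(62 + A) = -128*(62 + 1/7) = -128*435/7 = -55680/7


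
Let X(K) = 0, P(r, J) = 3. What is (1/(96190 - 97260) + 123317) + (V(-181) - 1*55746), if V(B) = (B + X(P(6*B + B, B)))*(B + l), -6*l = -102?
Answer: 104062849/1070 ≈ 97255.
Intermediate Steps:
l = 17 (l = -⅙*(-102) = 17)
V(B) = B*(17 + B) (V(B) = (B + 0)*(B + 17) = B*(17 + B))
(1/(96190 - 97260) + 123317) + (V(-181) - 1*55746) = (1/(96190 - 97260) + 123317) + (-181*(17 - 181) - 1*55746) = (1/(-1070) + 123317) + (-181*(-164) - 55746) = (-1/1070 + 123317) + (29684 - 55746) = 131949189/1070 - 26062 = 104062849/1070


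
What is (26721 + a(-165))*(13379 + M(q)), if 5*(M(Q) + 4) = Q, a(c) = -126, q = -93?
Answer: 355213458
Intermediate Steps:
M(Q) = -4 + Q/5
(26721 + a(-165))*(13379 + M(q)) = (26721 - 126)*(13379 + (-4 + (⅕)*(-93))) = 26595*(13379 + (-4 - 93/5)) = 26595*(13379 - 113/5) = 26595*(66782/5) = 355213458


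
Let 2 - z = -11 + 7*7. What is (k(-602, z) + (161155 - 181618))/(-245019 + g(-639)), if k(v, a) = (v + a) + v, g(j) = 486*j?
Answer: 21703/555573 ≈ 0.039064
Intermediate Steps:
z = -36 (z = 2 - (-11 + 7*7) = 2 - (-11 + 49) = 2 - 1*38 = 2 - 38 = -36)
k(v, a) = a + 2*v (k(v, a) = (a + v) + v = a + 2*v)
(k(-602, z) + (161155 - 181618))/(-245019 + g(-639)) = ((-36 + 2*(-602)) + (161155 - 181618))/(-245019 + 486*(-639)) = ((-36 - 1204) - 20463)/(-245019 - 310554) = (-1240 - 20463)/(-555573) = -21703*(-1/555573) = 21703/555573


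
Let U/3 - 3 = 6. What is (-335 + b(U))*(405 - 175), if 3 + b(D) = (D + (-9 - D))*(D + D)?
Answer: -189520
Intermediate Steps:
U = 27 (U = 9 + 3*6 = 9 + 18 = 27)
b(D) = -3 - 18*D (b(D) = -3 + (D + (-9 - D))*(D + D) = -3 - 18*D)
(-335 + b(U))*(405 - 175) = (-335 + (-3 - 18*27))*(405 - 175) = (-335 + (-3 - 486))*230 = (-335 - 489)*230 = -824*230 = -189520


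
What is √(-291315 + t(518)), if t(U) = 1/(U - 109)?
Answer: 29*I*√57944666/409 ≈ 539.74*I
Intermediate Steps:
t(U) = 1/(-109 + U)
√(-291315 + t(518)) = √(-291315 + 1/(-109 + 518)) = √(-291315 + 1/409) = √(-119147834/409) = 29*I*√57944666/409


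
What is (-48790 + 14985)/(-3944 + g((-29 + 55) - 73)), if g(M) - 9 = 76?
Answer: 33805/3859 ≈ 8.7600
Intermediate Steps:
g(M) = 85 (g(M) = 9 + 76 = 85)
(-48790 + 14985)/(-3944 + g((-29 + 55) - 73)) = (-48790 + 14985)/(-3944 + 85) = -33805/(-3859) = -33805*(-1/3859) = 33805/3859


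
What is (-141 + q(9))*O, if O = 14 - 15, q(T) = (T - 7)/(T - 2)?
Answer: 985/7 ≈ 140.71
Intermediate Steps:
q(T) = (-7 + T)/(-2 + T)
O = -1
(-141 + q(9))*O = (-141 + (-7 + 9)/(-2 + 9))*(-1) = (-141 + 2/7)*(-1) = -985/7*(-1) = 985/7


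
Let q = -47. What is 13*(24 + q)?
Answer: -299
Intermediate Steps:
13*(24 + q) = 13*(24 - 47) = 13*(-23) = -299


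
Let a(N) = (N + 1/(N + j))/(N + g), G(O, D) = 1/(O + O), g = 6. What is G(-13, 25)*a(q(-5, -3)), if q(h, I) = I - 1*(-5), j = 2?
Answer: -9/832 ≈ -0.010817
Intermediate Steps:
q(h, I) = 5 + I (q(h, I) = I + 5 = 5 + I)
G(O, D) = 1/(2*O)
a(N) = (N + 1/(2 + N))/(6 + N) (a(N) = (N + 1/(N + 2))/(N + 6) = (N + 1/(2 + N))/(6 + N))
G(-13, 25)*a(q(-5, -3)) = ((1/2)/(-13))*((1 + (5 - 3)**2 + 2*(5 - 3))/(12 + (5 - 3)**2 + 8*(5 - 3))) = ((1/2)*(-1/13))*((1 + 2**2 + 2*2)/(12 + 2**2 + 8*2)) = -(1 + 4 + 4)/(26*(12 + 4 + 16)) = -9/(26*32) = -9/832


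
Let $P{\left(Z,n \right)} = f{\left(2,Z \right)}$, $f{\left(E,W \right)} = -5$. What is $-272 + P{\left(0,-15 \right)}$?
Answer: $-277$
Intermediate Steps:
$P{\left(Z,n \right)} = -5$
$-272 + P{\left(0,-15 \right)} = -272 - 5 = -277$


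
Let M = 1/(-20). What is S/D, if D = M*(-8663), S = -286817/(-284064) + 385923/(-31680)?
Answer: -10578753/410141072 ≈ -0.025793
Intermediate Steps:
M = -1/20 ≈ -0.050000
S = -10578753/946880 (S = -286817*(-1/284064) + 385923*(-1/31680) = 286817/284064 - 128641/10560 = -10578753/946880 ≈ -11.172)
D = 8663/20 (D = -1/20*(-8663) = 8663/20 ≈ 433.15)
S/D = -10578753/(946880*8663/20) = -10578753/946880*20/8663 = -10578753/410141072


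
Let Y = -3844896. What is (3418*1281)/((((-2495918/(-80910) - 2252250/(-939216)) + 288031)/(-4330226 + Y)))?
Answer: -226674083339193159038880/1824214046325929 ≈ -1.2426e+8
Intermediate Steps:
(3418*1281)/((((-2495918/(-80910) - 2252250/(-939216)) + 288031)/(-4330226 + Y))) = (3418*1281)/((((-2495918/(-80910) - 2252250/(-939216)) + 288031)/(-4330226 - 3844896))) = 4378458/((((-2495918*(-1/80910) - 2252250*(-1/939216)) + 288031)/(-8175122))) = 4378458/((((1247959/40455 + 375375/156536) + 288031)*(-1/8175122))) = 4378458/(((210536305649/6332663880 + 288031)*(-1/8175122))) = 4378458/(((1824214046325929/6332663880)*(-1/8175122))) = 4378458/(-1824214046325929/51770299803993360) = 4378458*(-51770299803993360/1824214046325929) = -226674083339193159038880/1824214046325929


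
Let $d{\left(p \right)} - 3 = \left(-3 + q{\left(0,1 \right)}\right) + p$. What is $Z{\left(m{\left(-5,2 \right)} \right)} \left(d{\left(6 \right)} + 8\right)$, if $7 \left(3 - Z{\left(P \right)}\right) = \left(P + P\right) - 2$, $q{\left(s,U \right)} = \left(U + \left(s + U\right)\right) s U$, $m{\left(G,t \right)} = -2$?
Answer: $54$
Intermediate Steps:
$q{\left(s,U \right)} = U s \left(s + 2 U\right)$ ($q{\left(s,U \right)} = \left(U + \left(U + s\right)\right) U s = \left(s + 2 U\right) U s = U s \left(s + 2 U\right)$)
$d{\left(p \right)} = p$ ($d{\left(p \right)} = 3 + \left(\left(-3 + 1 \cdot 0 \left(0 + 2 \cdot 1\right)\right) + p\right) = 3 + \left(\left(-3 + 1 \cdot 0 \left(0 + 2\right)\right) + p\right) = 3 + \left(\left(-3 + 1 \cdot 0 \cdot 2\right) + p\right) = 3 + \left(\left(-3 + 0\right) + p\right) = 3 + \left(-3 + p\right) = p$)
$Z{\left(P \right)} = \frac{23}{7} - \frac{2 P}{7}$ ($Z{\left(P \right)} = 3 - \frac{\left(P + P\right) - 2}{7} = 3 - \frac{2 P - 2}{7} = 3 - \frac{-2 + 2 P}{7} = 3 - \left(- \frac{2}{7} + \frac{2 P}{7}\right) = \frac{23}{7} - \frac{2 P}{7}$)
$Z{\left(m{\left(-5,2 \right)} \right)} \left(d{\left(6 \right)} + 8\right) = \left(\frac{23}{7} - - \frac{4}{7}\right) \left(6 + 8\right) = \left(\frac{23}{7} + \frac{4}{7}\right) 14 = \frac{27}{7} \cdot 14 = 54$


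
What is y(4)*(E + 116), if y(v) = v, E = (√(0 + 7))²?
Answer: 492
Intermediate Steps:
E = 7 (E = (√7)² = 7)
y(4)*(E + 116) = 4*(7 + 116) = 4*123 = 492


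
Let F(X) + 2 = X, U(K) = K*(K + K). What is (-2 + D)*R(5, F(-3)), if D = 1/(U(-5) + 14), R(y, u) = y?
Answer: -635/64 ≈ -9.9219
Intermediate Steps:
U(K) = 2*K**2 (U(K) = K*(2*K) = 2*K**2)
F(X) = -2 + X
D = 1/64 (D = 1/(2*(-5)**2 + 14) = 1/(2*25 + 14) = 1/(50 + 14) = 1/64 ≈ 0.015625)
(-2 + D)*R(5, F(-3)) = (-2 + 1/64)*5 = -127/64*5 = -635/64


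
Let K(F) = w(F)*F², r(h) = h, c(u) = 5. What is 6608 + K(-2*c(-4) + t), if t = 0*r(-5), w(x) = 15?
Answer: 8108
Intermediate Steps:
t = 0 (t = 0*(-5) = 0)
K(F) = 15*F²
6608 + K(-2*c(-4) + t) = 6608 + 15*(-2*5 + 0)² = 6608 + 15*(-10 + 0)² = 6608 + 15*(-10)² = 6608 + 15*100 = 6608 + 1500 = 8108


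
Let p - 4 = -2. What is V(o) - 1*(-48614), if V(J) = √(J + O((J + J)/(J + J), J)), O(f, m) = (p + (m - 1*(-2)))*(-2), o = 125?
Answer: 48614 + I*√133 ≈ 48614.0 + 11.533*I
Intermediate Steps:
p = 2 (p = 4 - 2 = 2)
O(f, m) = -8 - 2*m (O(f, m) = (2 + (m - 1*(-2)))*(-2) = (2 + (m + 2))*(-2) = (2 + (2 + m))*(-2) = (4 + m)*(-2) = -8 - 2*m)
V(J) = √(-8 - J) (V(J) = √(J + (-8 - 2*J)) = √(-8 - J))
V(o) - 1*(-48614) = √(-8 - 1*125) - 1*(-48614) = √(-8 - 125) + 48614 = √(-133) + 48614 = I*√133 + 48614 = 48614 + I*√133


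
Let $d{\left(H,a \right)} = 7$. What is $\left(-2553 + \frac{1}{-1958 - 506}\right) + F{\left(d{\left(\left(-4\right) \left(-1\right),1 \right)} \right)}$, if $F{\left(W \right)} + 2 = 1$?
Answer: $- \frac{6293057}{2464} \approx -2554.0$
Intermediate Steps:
$F{\left(W \right)} = -1$ ($F{\left(W \right)} = -2 + 1 = -1$)
$\left(-2553 + \frac{1}{-1958 - 506}\right) + F{\left(d{\left(\left(-4\right) \left(-1\right),1 \right)} \right)} = \left(-2553 + \frac{1}{-1958 - 506}\right) - 1 = \left(-2553 + \frac{1}{-2464}\right) - 1 = \left(-2553 - \frac{1}{2464}\right) - 1 = - \frac{6290593}{2464} - 1 = - \frac{6293057}{2464}$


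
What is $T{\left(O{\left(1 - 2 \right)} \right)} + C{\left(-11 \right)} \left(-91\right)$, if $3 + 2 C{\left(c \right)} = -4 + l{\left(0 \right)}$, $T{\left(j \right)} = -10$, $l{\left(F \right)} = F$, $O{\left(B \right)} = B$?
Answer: $\frac{617}{2} \approx 308.5$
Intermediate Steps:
$C{\left(c \right)} = - \frac{7}{2}$ ($C{\left(c \right)} = - \frac{3}{2} + \frac{-4 + 0}{2} = - \frac{3}{2} + \frac{1}{2} \left(-4\right) = - \frac{3}{2} - 2 = - \frac{7}{2}$)
$T{\left(O{\left(1 - 2 \right)} \right)} + C{\left(-11 \right)} \left(-91\right) = -10 - - \frac{637}{2} = -10 + \frac{637}{2} = \frac{617}{2}$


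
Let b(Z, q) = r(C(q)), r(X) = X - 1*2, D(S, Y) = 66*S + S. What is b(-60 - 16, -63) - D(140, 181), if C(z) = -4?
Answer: -9386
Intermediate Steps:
D(S, Y) = 67*S
r(X) = -2 + X (r(X) = X - 2 = -2 + X)
b(Z, q) = -6 (b(Z, q) = -2 - 4 = -6)
b(-60 - 16, -63) - D(140, 181) = -6 - 67*140 = -6 - 1*9380 = -6 - 9380 = -9386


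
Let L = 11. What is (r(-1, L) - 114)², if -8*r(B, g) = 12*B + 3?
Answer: 815409/64 ≈ 12741.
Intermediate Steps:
r(B, g) = -3/8 - 3*B/2 (r(B, g) = -(12*B + 3)/8 = -(3 + 12*B)/8 = -3/8 - 3*B/2)
(r(-1, L) - 114)² = ((-3/8 - 3/2*(-1)) - 114)² = ((-3/8 + 3/2) - 114)² = (9/8 - 114)² = (-903/8)² = 815409/64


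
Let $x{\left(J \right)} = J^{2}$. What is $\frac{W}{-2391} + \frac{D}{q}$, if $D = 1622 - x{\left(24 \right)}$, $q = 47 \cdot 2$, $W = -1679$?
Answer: $\frac{1329406}{112377} \approx 11.83$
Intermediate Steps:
$q = 94$
$D = 1046$ ($D = 1622 - 24^{2} = 1622 - 576 = 1046$)
$\frac{W}{-2391} + \frac{D}{q} = - \frac{1679}{-2391} + \frac{1046}{94} = \left(-1679\right) \left(- \frac{1}{2391}\right) + 1046 \cdot \frac{1}{94} = \frac{1679}{2391} + \frac{523}{47} = \frac{1329406}{112377}$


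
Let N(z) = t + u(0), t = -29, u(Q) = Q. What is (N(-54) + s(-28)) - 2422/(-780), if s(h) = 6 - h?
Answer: 3161/390 ≈ 8.1051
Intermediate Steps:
N(z) = -29 (N(z) = -29 + 0 = -29)
(N(-54) + s(-28)) - 2422/(-780) = (-29 + (6 - 1*(-28))) - 2422/(-780) = (-29 + (6 + 28)) - 2422*(-1/780) = (-29 + 34) + 1211/390 = 5 + 1211/390 = 3161/390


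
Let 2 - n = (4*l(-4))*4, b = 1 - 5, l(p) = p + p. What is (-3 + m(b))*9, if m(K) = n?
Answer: 1143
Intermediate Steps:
l(p) = 2*p
b = -4
n = 130 (n = 2 - 4*(2*(-4))*4 = 2 - 4*(-8)*4 = 2 - (-32)*4 = 2 - 1*(-128) = 2 + 128 = 130)
m(K) = 130
(-3 + m(b))*9 = (-3 + 130)*9 = 127*9 = 1143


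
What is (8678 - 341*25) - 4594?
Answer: -4441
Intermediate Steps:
(8678 - 341*25) - 4594 = (8678 - 8525) - 4594 = 153 - 4594 = -4441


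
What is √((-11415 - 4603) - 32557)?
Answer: 5*I*√1943 ≈ 220.4*I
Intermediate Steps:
√((-11415 - 4603) - 32557) = √(-16018 - 32557) = √(-48575) = 5*I*√1943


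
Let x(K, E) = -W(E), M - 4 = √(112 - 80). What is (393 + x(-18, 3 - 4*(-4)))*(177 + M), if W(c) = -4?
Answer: 71857 + 1588*√2 ≈ 74103.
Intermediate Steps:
M = 4 + 4*√2 (M = 4 + √(112 - 80) = 4 + √32 = 4 + 4*√2 ≈ 9.6569)
x(K, E) = 4 (x(K, E) = -1*(-4) = 4)
(393 + x(-18, 3 - 4*(-4)))*(177 + M) = (393 + 4)*(177 + (4 + 4*√2)) = 397*(181 + 4*√2) = 71857 + 1588*√2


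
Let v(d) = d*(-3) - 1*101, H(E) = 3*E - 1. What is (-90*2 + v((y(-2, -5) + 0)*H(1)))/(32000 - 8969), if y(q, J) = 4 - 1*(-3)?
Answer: -323/23031 ≈ -0.014025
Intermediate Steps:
y(q, J) = 7 (y(q, J) = 4 + 3 = 7)
H(E) = -1 + 3*E
v(d) = -101 - 3*d (v(d) = -3*d - 101 = -101 - 3*d)
(-90*2 + v((y(-2, -5) + 0)*H(1)))/(32000 - 8969) = (-90*2 + (-101 - 3*(7 + 0)*(-1 + 3*1)))/(32000 - 8969) = (-180 + (-101 - 21*(-1 + 3)))/23031 = (-180 + (-101 - 21*2))*(1/23031) = (-180 + (-101 - 3*14))*(1/23031) = (-180 + (-101 - 42))*(1/23031) = (-180 - 143)*(1/23031) = -323*1/23031 = -323/23031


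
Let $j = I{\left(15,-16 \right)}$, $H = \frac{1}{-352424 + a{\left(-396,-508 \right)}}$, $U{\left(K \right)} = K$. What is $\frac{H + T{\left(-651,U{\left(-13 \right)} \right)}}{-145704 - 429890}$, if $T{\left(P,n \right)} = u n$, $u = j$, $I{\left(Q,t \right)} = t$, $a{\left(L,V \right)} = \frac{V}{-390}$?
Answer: $- \frac{14294264413}{39556216071044} \approx -0.00036137$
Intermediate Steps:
$a{\left(L,V \right)} = - \frac{V}{390}$ ($a{\left(L,V \right)} = V \left(- \frac{1}{390}\right) = - \frac{V}{390}$)
$H = - \frac{195}{68722426}$ ($H = \frac{1}{-352424 - - \frac{254}{195}} = \frac{1}{-352424 + \frac{254}{195}} = \frac{1}{- \frac{68722426}{195}} = - \frac{195}{68722426} \approx -2.8375 \cdot 10^{-6}$)
$j = -16$
$u = -16$
$T{\left(P,n \right)} = - 16 n$
$\frac{H + T{\left(-651,U{\left(-13 \right)} \right)}}{-145704 - 429890} = \frac{- \frac{195}{68722426} - -208}{-145704 - 429890} = \frac{- \frac{195}{68722426} + 208}{-575594} = \frac{14294264413}{68722426} \left(- \frac{1}{575594}\right) = - \frac{14294264413}{39556216071044}$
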